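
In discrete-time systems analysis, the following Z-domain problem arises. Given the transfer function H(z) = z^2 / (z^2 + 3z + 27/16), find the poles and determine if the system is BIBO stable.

Poles are roots of the denominator: z^2 + 3z + 27/16 = 0.
Quadratic formula: z = [-(3) +/- sqrt((3)^2 - 4*(27/16))] / 2
Discriminant = 9 - 27/4 = 9/4; sqrt = 3/2.
z = (-3 +/- 3/2) / 2 => z = -3/4 or z = -9/4.
|p1| = 9/4, |p2| = 3/4.
For BIBO stability, all poles must lie inside the unit circle (|p| < 1).
System is UNSTABLE since at least one |p| >= 1.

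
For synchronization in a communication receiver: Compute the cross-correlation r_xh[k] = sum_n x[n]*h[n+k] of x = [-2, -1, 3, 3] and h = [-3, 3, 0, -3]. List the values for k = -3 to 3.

Both sequences indexed from 0 and zero outside their support.
Lags with overlap: k = -3 to 3.
  r_xh[-3] = x[3]*h[0] = -9
  r_xh[-2] = x[2]*h[0] + x[3]*h[1] = 0
  r_xh[-1] = x[1]*h[0] + x[2]*h[1] + x[3]*h[2] = 12
  r_xh[0] = x[0]*h[0] + x[1]*h[1] + x[2]*h[2] + x[3]*h[3] = -6
  r_xh[1] = x[0]*h[1] + x[1]*h[2] + x[2]*h[3] = -15
  r_xh[2] = x[0]*h[2] + x[1]*h[3] = 3
  r_xh[3] = x[0]*h[3] = 6
r_xh = [-9, 0, 12, -6, -15, 3, 6] (for k = -3, ..., 3)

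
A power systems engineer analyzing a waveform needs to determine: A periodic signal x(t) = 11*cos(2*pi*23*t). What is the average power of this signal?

Average power of A*cos(wt) is A^2/2.
P = 11^2 / 2 = 121/2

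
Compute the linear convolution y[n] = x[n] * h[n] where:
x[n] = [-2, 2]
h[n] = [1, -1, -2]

y[n] = sum_k x[k]*h[n-k]. Output length = len(x) + len(h) - 1 = 2 + 3 - 1 = 4.
y[0] = -2*1 = -2
y[1] = 2*1 + -2*-1 = 4
y[2] = 2*-1 + -2*-2 = 2
y[3] = 2*-2 = -4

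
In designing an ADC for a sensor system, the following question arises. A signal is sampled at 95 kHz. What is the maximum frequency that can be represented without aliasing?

The maximum frequency that can be represented without aliasing
is the Nyquist frequency: f_max = f_s / 2 = 95 kHz / 2 = 95/2 kHz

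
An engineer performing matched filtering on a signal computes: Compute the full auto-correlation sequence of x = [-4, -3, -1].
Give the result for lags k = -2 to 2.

r_xx[k] = sum_m x[m]*x[m+k], indexed from 0, for k = -2 to 2:
  r_xx[-2] = x[2]*x[0] = 4
  r_xx[-1] = x[1]*x[0] + x[2]*x[1] = 15
  r_xx[0] = x[0]*x[0] + x[1]*x[1] + x[2]*x[2] = 26
  r_xx[1] = x[0]*x[1] + x[1]*x[2] = 15
  r_xx[2] = x[0]*x[2] = 4
r_xx = [4, 15, 26, 15, 4]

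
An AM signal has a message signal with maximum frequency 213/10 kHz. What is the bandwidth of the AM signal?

In AM (double-sideband), the bandwidth is twice the message frequency.
BW = 2 * f_m = 2 * 213/10 kHz = 213/5 kHz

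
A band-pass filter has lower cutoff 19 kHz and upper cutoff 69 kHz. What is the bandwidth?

Bandwidth = f_high - f_low
= 69 kHz - 19 kHz = 50 kHz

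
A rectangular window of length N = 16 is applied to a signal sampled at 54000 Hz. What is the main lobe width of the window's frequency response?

For a rectangular window of length N,
the main lobe width in frequency is 2*f_s/N.
= 2*54000/16 = 6750 Hz
This determines the minimum frequency separation for resolving two sinusoids.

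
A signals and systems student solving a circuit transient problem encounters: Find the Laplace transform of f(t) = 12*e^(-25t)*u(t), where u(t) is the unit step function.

Standard Laplace transform pair:
e^(-at)*u(t) <-> 1/(s+a)
With a = 25: L{12*e^(-25t)*u(t)} = 12/(s+25), ROC: Re(s) > -25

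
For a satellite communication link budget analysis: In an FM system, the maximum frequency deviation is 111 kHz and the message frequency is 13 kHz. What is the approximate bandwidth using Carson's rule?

Carson's rule: BW = 2*(delta_f + f_m)
= 2*(111 + 13) kHz = 248 kHz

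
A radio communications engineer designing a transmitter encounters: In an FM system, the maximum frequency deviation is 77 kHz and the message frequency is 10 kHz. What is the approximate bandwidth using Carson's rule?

Carson's rule: BW = 2*(delta_f + f_m)
= 2*(77 + 10) kHz = 174 kHz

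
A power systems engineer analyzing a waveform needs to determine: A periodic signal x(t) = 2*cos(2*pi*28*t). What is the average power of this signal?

Average power of A*cos(wt) is A^2/2.
P = 2^2 / 2 = 4/2 = 2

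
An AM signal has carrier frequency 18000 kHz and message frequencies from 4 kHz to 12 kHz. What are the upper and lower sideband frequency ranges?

Upper sideband (USB) = fc + [fm_low, fm_high] = 18000 + [4, 12] = [18004, 18012] kHz
Lower sideband (LSB) = fc - [fm_high, fm_low] = 18000 - [12, 4] = [17988, 17996] kHz
Total occupied spectrum: 17988 kHz to 18012 kHz (plus carrier at 18000 kHz)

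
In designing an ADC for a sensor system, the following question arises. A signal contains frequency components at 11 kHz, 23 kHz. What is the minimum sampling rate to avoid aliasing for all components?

The highest frequency component is f_max = 23 kHz.
Nyquist rate = 2 * f_max = 2 * 23 kHz = 46 kHz.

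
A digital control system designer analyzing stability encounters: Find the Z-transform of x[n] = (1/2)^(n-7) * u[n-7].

Time-shifting property: if X(z) = Z{x[n]}, then Z{x[n-d]} = z^(-d) * X(z)
X(z) = z/(z - 1/2) for x[n] = (1/2)^n * u[n]
Z{x[n-7]} = z^(-7) * z/(z - 1/2) = z^(-6)/(z - 1/2)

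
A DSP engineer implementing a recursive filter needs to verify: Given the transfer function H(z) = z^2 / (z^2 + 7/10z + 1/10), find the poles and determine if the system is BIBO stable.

Poles are roots of the denominator: z^2 + 7/10z + 1/10 = 0.
Quadratic formula: z = [-(7/10) +/- sqrt((7/10)^2 - 4*(1/10))] / 2
Discriminant = 49/100 - 2/5 = 9/100; sqrt = 3/10.
z = (-7/10 +/- 3/10) / 2 => z = -1/5 or z = -1/2.
|p1| = 1/5, |p2| = 1/2.
For BIBO stability, all poles must lie inside the unit circle (|p| < 1).
System is STABLE since both |p| < 1.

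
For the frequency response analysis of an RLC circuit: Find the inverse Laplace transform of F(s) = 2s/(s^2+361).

Standard pair: s/(s^2+w^2) <-> cos(wt)*u(t)
With k=2, w=19: f(t) = 2*cos(19t)*u(t)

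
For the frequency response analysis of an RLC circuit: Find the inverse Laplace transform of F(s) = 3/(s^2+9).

Standard pair: w/(s^2+w^2) <-> sin(wt)*u(t)
Recognize w^2 = 9, so w = 3; numerator 3 = 1*3.
f(t) = sin(3t)*u(t)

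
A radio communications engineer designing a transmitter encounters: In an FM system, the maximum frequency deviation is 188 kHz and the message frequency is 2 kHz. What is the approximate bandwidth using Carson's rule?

Carson's rule: BW = 2*(delta_f + f_m)
= 2*(188 + 2) kHz = 380 kHz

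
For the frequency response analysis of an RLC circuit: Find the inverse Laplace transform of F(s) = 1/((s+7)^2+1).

Standard pair: w/((s+a)^2+w^2) <-> e^(-at)*sin(wt)*u(t)
With a=7, w=1: f(t) = e^(-7t)*sin(t)*u(t)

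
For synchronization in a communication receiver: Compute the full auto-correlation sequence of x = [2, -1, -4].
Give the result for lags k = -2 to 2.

r_xx[k] = sum_m x[m]*x[m+k], indexed from 0, for k = -2 to 2:
  r_xx[-2] = x[2]*x[0] = -8
  r_xx[-1] = x[1]*x[0] + x[2]*x[1] = 2
  r_xx[0] = x[0]*x[0] + x[1]*x[1] + x[2]*x[2] = 21
  r_xx[1] = x[0]*x[1] + x[1]*x[2] = 2
  r_xx[2] = x[0]*x[2] = -8
r_xx = [-8, 2, 21, 2, -8]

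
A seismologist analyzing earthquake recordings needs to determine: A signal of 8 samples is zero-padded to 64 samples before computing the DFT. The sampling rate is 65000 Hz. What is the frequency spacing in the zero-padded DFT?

Original DFT: N = 8, resolution = f_s/N = 65000/8 = 8125 Hz
Zero-padded DFT: N = 64, resolution = f_s/N = 65000/64 = 8125/8 Hz
Zero-padding interpolates the spectrum (finer frequency grid)
but does NOT improve the true spectral resolution (ability to resolve close frequencies).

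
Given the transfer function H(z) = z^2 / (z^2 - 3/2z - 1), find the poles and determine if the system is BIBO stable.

Poles are roots of the denominator: z^2 - 3/2z - 1 = 0.
Quadratic formula: z = [-(-3/2) +/- sqrt((-3/2)^2 - 4*(-1))] / 2
Discriminant = 9/4 + 4 = 25/4; sqrt = 5/2.
z = (3/2 +/- 5/2) / 2 => z = 2 or z = -1/2.
|p1| = 2, |p2| = 1/2.
For BIBO stability, all poles must lie inside the unit circle (|p| < 1).
System is UNSTABLE since at least one |p| >= 1.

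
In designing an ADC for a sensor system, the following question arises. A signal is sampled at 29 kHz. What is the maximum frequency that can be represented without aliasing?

The maximum frequency that can be represented without aliasing
is the Nyquist frequency: f_max = f_s / 2 = 29 kHz / 2 = 29/2 kHz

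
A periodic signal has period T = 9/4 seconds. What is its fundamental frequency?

The fundamental frequency is the reciprocal of the period.
f = 1/T = 1/(9/4) = 4/9 Hz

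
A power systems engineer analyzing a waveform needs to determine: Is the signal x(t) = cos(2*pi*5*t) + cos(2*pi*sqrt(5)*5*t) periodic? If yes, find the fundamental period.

f1 = 5 Hz, f2 = 5*sqrt(5) Hz
Ratio f2/f1 = sqrt(5), which is irrational.
Since the frequency ratio is irrational, no common period exists.
The signal is not periodic.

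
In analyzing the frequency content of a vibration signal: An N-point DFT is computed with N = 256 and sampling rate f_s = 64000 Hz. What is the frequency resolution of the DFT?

DFT frequency resolution = f_s / N
= 64000 / 256 = 250 Hz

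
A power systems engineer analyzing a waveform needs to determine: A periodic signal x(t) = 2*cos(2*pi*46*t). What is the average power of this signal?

Average power of A*cos(wt) is A^2/2.
P = 2^2 / 2 = 4/2 = 2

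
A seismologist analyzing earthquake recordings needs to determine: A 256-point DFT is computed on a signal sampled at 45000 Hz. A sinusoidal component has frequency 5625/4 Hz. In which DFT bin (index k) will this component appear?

DFT frequency resolution = f_s/N = 45000/256 = 5625/32 Hz
Bin index k = f_signal / resolution = 5625/4 / 5625/32 = 8
The signal frequency 5625/4 Hz falls in DFT bin k = 8.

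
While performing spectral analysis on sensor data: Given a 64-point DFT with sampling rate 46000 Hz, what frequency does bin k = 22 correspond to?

The frequency of DFT bin k is: f_k = k * f_s / N
f_22 = 22 * 46000 / 64 = 31625/2 Hz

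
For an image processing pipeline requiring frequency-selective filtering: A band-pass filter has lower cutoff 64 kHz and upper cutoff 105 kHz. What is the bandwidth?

Bandwidth = f_high - f_low
= 105 kHz - 64 kHz = 41 kHz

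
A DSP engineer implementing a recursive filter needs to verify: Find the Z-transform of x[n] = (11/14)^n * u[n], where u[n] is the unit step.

The Z-transform of a^n * u[n] is z/(z-a) for |z| > |a|.
Here a = 11/14, so X(z) = z/(z - (11/14)) = 14z/(14z - 11)
ROC: |z| > 11/14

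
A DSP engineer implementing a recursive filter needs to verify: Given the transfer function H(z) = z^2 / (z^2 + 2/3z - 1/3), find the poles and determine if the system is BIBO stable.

Poles are roots of the denominator: z^2 + 2/3z - 1/3 = 0.
Quadratic formula: z = [-(2/3) +/- sqrt((2/3)^2 - 4*(-1/3))] / 2
Discriminant = 4/9 + 4/3 = 16/9; sqrt = 4/3.
z = (-2/3 +/- 4/3) / 2 => z = 1/3 or z = -1.
|p1| = 1, |p2| = 1/3.
For BIBO stability, all poles must lie inside the unit circle (|p| < 1).
System is UNSTABLE since at least one |p| >= 1.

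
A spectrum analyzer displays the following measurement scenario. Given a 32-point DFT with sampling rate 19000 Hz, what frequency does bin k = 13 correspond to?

The frequency of DFT bin k is: f_k = k * f_s / N
f_13 = 13 * 19000 / 32 = 30875/4 Hz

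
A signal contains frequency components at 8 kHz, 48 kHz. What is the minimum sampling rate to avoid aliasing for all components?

The highest frequency component is f_max = 48 kHz.
Nyquist rate = 2 * f_max = 2 * 48 kHz = 96 kHz.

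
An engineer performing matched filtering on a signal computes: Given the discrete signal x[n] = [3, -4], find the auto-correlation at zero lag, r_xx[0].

The auto-correlation at zero lag r_xx[0] equals the signal energy.
r_xx[0] = sum of x[n]^2 = 3^2 + (-4)^2
= 9 + 16 = 25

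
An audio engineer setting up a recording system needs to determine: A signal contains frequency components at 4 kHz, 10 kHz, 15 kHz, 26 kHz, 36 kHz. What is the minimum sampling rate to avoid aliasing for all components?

The highest frequency component is f_max = 36 kHz.
Nyquist rate = 2 * f_max = 2 * 36 kHz = 72 kHz.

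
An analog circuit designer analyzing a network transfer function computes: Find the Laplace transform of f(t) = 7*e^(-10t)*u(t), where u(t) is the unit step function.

Standard Laplace transform pair:
e^(-at)*u(t) <-> 1/(s+a)
With a = 10: L{7*e^(-10t)*u(t)} = 7/(s+10), ROC: Re(s) > -10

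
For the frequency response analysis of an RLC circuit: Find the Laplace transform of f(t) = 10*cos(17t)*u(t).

Standard pair: cos(wt)*u(t) <-> s/(s^2+w^2)
With w = 17: L{10*cos(17t)*u(t)} = 10s/(s^2+289)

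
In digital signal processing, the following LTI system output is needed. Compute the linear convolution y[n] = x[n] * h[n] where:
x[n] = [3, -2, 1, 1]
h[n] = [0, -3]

y[n] = sum_k x[k]*h[n-k]. Output length = len(x) + len(h) - 1 = 4 + 2 - 1 = 5.
y[0] = 3*0 = 0
y[1] = -2*0 + 3*-3 = -9
y[2] = 1*0 + -2*-3 = 6
y[3] = 1*0 + 1*-3 = -3
y[4] = 1*-3 = -3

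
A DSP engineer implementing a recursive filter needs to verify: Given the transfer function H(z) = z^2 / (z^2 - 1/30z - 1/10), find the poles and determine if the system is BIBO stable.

Poles are roots of the denominator: z^2 - 1/30z - 1/10 = 0.
Quadratic formula: z = [-(-1/30) +/- sqrt((-1/30)^2 - 4*(-1/10))] / 2
Discriminant = 1/900 + 2/5 = 361/900; sqrt = 19/30.
z = (1/30 +/- 19/30) / 2 => z = 1/3 or z = -3/10.
|p1| = 1/3, |p2| = 3/10.
For BIBO stability, all poles must lie inside the unit circle (|p| < 1).
System is STABLE since both |p| < 1.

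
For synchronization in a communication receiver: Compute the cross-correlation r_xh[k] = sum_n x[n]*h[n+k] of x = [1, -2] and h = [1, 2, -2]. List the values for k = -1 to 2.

Both sequences indexed from 0 and zero outside their support.
Lags with overlap: k = -1 to 2.
  r_xh[-1] = x[1]*h[0] = -2
  r_xh[0] = x[0]*h[0] + x[1]*h[1] = -3
  r_xh[1] = x[0]*h[1] + x[1]*h[2] = 6
  r_xh[2] = x[0]*h[2] = -2
r_xh = [-2, -3, 6, -2] (for k = -1, ..., 2)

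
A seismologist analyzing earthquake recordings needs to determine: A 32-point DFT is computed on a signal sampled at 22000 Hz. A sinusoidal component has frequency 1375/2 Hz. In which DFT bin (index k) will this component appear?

DFT frequency resolution = f_s/N = 22000/32 = 1375/2 Hz
Bin index k = f_signal / resolution = 1375/2 / 1375/2 = 1
The signal frequency 1375/2 Hz falls in DFT bin k = 1.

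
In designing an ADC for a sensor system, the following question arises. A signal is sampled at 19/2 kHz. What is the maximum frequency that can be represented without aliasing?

The maximum frequency that can be represented without aliasing
is the Nyquist frequency: f_max = f_s / 2 = 19/2 kHz / 2 = 19/4 kHz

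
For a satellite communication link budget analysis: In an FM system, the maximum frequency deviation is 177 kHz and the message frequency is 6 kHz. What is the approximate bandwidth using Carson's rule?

Carson's rule: BW = 2*(delta_f + f_m)
= 2*(177 + 6) kHz = 366 kHz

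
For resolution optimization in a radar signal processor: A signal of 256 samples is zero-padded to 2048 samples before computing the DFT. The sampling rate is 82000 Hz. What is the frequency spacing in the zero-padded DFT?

Original DFT: N = 256, resolution = f_s/N = 82000/256 = 5125/16 Hz
Zero-padded DFT: N = 2048, resolution = f_s/N = 82000/2048 = 5125/128 Hz
Zero-padding interpolates the spectrum (finer frequency grid)
but does NOT improve the true spectral resolution (ability to resolve close frequencies).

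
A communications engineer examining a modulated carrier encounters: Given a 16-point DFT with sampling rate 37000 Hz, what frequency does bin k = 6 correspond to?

The frequency of DFT bin k is: f_k = k * f_s / N
f_6 = 6 * 37000 / 16 = 13875 Hz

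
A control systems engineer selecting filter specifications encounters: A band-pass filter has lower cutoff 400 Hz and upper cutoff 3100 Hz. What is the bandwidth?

Bandwidth = f_high - f_low
= 3100 Hz - 400 Hz = 2700 Hz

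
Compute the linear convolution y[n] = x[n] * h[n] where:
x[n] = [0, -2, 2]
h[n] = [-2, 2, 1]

y[n] = sum_k x[k]*h[n-k]. Output length = len(x) + len(h) - 1 = 3 + 3 - 1 = 5.
y[0] = 0*-2 = 0
y[1] = -2*-2 + 0*2 = 4
y[2] = 2*-2 + -2*2 + 0*1 = -8
y[3] = 2*2 + -2*1 = 2
y[4] = 2*1 = 2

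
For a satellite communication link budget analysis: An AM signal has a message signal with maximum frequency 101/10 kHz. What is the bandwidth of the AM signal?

In AM (double-sideband), the bandwidth is twice the message frequency.
BW = 2 * f_m = 2 * 101/10 kHz = 101/5 kHz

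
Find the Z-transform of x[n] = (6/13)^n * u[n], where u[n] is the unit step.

The Z-transform of a^n * u[n] is z/(z-a) for |z| > |a|.
Here a = 6/13, so X(z) = z/(z - (6/13)) = 13z/(13z - 6)
ROC: |z| > 6/13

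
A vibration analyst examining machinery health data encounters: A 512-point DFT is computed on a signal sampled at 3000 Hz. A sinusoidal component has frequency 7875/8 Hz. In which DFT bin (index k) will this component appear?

DFT frequency resolution = f_s/N = 3000/512 = 375/64 Hz
Bin index k = f_signal / resolution = 7875/8 / 375/64 = 168
The signal frequency 7875/8 Hz falls in DFT bin k = 168.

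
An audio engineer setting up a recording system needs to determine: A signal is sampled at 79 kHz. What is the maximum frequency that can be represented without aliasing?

The maximum frequency that can be represented without aliasing
is the Nyquist frequency: f_max = f_s / 2 = 79 kHz / 2 = 79/2 kHz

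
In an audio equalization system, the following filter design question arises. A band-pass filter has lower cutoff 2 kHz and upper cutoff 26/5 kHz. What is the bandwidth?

Bandwidth = f_high - f_low
= 26/5 kHz - 2 kHz = 16/5 kHz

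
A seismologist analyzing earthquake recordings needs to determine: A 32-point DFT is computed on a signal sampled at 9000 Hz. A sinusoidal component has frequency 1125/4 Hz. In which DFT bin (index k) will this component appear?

DFT frequency resolution = f_s/N = 9000/32 = 1125/4 Hz
Bin index k = f_signal / resolution = 1125/4 / 1125/4 = 1
The signal frequency 1125/4 Hz falls in DFT bin k = 1.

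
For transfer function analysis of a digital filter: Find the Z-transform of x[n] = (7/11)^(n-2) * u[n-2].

Time-shifting property: if X(z) = Z{x[n]}, then Z{x[n-d]} = z^(-d) * X(z)
X(z) = z/(z - 7/11) for x[n] = (7/11)^n * u[n]
Z{x[n-2]} = z^(-2) * z/(z - 7/11) = z^(-1)/(z - 7/11)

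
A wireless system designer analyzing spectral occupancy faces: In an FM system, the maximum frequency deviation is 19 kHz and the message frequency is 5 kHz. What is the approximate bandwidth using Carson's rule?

Carson's rule: BW = 2*(delta_f + f_m)
= 2*(19 + 5) kHz = 48 kHz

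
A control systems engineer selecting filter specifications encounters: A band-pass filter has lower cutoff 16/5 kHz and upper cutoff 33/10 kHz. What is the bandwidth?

Bandwidth = f_high - f_low
= 33/10 kHz - 16/5 kHz = 1/10 kHz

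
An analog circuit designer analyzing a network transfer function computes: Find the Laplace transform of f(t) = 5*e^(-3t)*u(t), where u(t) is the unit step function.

Standard Laplace transform pair:
e^(-at)*u(t) <-> 1/(s+a)
With a = 3: L{5*e^(-3t)*u(t)} = 5/(s+3), ROC: Re(s) > -3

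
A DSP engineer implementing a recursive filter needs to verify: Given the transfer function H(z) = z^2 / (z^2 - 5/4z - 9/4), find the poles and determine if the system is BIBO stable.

Poles are roots of the denominator: z^2 - 5/4z - 9/4 = 0.
Quadratic formula: z = [-(-5/4) +/- sqrt((-5/4)^2 - 4*(-9/4))] / 2
Discriminant = 25/16 + 9 = 169/16; sqrt = 13/4.
z = (5/4 +/- 13/4) / 2 => z = 9/4 or z = -1.
|p1| = 9/4, |p2| = 1.
For BIBO stability, all poles must lie inside the unit circle (|p| < 1).
System is UNSTABLE since at least one |p| >= 1.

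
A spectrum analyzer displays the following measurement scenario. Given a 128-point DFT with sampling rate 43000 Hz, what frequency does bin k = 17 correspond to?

The frequency of DFT bin k is: f_k = k * f_s / N
f_17 = 17 * 43000 / 128 = 91375/16 Hz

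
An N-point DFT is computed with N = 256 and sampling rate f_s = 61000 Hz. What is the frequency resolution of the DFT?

DFT frequency resolution = f_s / N
= 61000 / 256 = 7625/32 Hz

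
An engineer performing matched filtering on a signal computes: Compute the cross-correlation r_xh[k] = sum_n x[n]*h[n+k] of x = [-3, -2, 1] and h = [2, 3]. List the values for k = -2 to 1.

Both sequences indexed from 0 and zero outside their support.
Lags with overlap: k = -2 to 1.
  r_xh[-2] = x[2]*h[0] = 2
  r_xh[-1] = x[1]*h[0] + x[2]*h[1] = -1
  r_xh[0] = x[0]*h[0] + x[1]*h[1] = -12
  r_xh[1] = x[0]*h[1] = -9
r_xh = [2, -1, -12, -9] (for k = -2, ..., 1)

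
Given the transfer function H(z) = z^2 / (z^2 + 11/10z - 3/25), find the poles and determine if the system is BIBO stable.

Poles are roots of the denominator: z^2 + 11/10z - 3/25 = 0.
Quadratic formula: z = [-(11/10) +/- sqrt((11/10)^2 - 4*(-3/25))] / 2
Discriminant = 121/100 + 12/25 = 169/100; sqrt = 13/10.
z = (-11/10 +/- 13/10) / 2 => z = 1/10 or z = -6/5.
|p1| = 6/5, |p2| = 1/10.
For BIBO stability, all poles must lie inside the unit circle (|p| < 1).
System is UNSTABLE since at least one |p| >= 1.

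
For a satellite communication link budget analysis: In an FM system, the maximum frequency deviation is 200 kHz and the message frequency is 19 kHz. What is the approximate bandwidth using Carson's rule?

Carson's rule: BW = 2*(delta_f + f_m)
= 2*(200 + 19) kHz = 438 kHz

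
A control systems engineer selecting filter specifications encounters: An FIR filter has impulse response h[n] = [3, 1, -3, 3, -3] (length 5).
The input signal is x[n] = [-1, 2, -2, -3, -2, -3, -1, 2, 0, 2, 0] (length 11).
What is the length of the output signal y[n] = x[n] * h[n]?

For linear convolution, the output length is:
len(y) = len(x) + len(h) - 1 = 11 + 5 - 1 = 15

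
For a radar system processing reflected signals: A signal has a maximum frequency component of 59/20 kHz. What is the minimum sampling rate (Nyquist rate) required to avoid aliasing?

By the Nyquist-Shannon sampling theorem,
the minimum sampling rate (Nyquist rate) must be at least 2 * f_max.
Nyquist rate = 2 * 59/20 kHz = 59/10 kHz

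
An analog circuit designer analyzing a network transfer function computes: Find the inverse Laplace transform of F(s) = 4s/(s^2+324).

Standard pair: s/(s^2+w^2) <-> cos(wt)*u(t)
With k=4, w=18: f(t) = 4*cos(18t)*u(t)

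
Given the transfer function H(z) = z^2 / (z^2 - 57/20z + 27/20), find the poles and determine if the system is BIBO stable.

Poles are roots of the denominator: z^2 - 57/20z + 27/20 = 0.
Quadratic formula: z = [-(-57/20) +/- sqrt((-57/20)^2 - 4*(27/20))] / 2
Discriminant = 3249/400 - 27/5 = 1089/400; sqrt = 33/20.
z = (57/20 +/- 33/20) / 2 => z = 9/4 or z = 3/5.
|p1| = 9/4, |p2| = 3/5.
For BIBO stability, all poles must lie inside the unit circle (|p| < 1).
System is UNSTABLE since at least one |p| >= 1.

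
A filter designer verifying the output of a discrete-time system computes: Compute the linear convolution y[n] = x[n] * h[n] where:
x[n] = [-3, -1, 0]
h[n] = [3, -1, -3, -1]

y[n] = sum_k x[k]*h[n-k]. Output length = len(x) + len(h) - 1 = 3 + 4 - 1 = 6.
y[0] = -3*3 = -9
y[1] = -1*3 + -3*-1 = 0
y[2] = 0*3 + -1*-1 + -3*-3 = 10
y[3] = 0*-1 + -1*-3 + -3*-1 = 6
y[4] = 0*-3 + -1*-1 = 1
y[5] = 0*-1 = 0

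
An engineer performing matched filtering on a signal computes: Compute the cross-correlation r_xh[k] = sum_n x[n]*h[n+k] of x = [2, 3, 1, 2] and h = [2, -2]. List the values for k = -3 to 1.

Both sequences indexed from 0 and zero outside their support.
Lags with overlap: k = -3 to 1.
  r_xh[-3] = x[3]*h[0] = 4
  r_xh[-2] = x[2]*h[0] + x[3]*h[1] = -2
  r_xh[-1] = x[1]*h[0] + x[2]*h[1] = 4
  r_xh[0] = x[0]*h[0] + x[1]*h[1] = -2
  r_xh[1] = x[0]*h[1] = -4
r_xh = [4, -2, 4, -2, -4] (for k = -3, ..., 1)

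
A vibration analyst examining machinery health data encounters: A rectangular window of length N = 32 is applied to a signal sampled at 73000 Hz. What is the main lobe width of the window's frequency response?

For a rectangular window of length N,
the main lobe width in frequency is 2*f_s/N.
= 2*73000/32 = 9125/2 Hz
This determines the minimum frequency separation for resolving two sinusoids.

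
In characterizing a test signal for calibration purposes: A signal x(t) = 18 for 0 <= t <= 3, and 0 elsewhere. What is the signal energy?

Energy = integral of |x(t)|^2 dt over the signal duration
= 18^2 * 3 = 324 * 3 = 972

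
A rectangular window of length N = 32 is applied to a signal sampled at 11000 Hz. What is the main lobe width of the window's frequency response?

For a rectangular window of length N,
the main lobe width in frequency is 2*f_s/N.
= 2*11000/32 = 1375/2 Hz
This determines the minimum frequency separation for resolving two sinusoids.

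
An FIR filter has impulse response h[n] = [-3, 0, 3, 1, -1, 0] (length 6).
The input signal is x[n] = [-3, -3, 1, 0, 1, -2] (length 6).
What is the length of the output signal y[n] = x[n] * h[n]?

For linear convolution, the output length is:
len(y) = len(x) + len(h) - 1 = 6 + 6 - 1 = 11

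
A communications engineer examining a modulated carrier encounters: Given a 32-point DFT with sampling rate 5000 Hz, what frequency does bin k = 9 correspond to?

The frequency of DFT bin k is: f_k = k * f_s / N
f_9 = 9 * 5000 / 32 = 5625/4 Hz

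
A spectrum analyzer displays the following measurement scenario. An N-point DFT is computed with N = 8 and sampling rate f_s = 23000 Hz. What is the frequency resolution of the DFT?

DFT frequency resolution = f_s / N
= 23000 / 8 = 2875 Hz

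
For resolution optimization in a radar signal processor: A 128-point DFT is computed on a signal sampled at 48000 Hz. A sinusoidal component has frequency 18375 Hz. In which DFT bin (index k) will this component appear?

DFT frequency resolution = f_s/N = 48000/128 = 375 Hz
Bin index k = f_signal / resolution = 18375 / 375 = 49
The signal frequency 18375 Hz falls in DFT bin k = 49.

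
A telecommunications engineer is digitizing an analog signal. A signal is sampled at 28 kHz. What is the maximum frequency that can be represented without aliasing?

The maximum frequency that can be represented without aliasing
is the Nyquist frequency: f_max = f_s / 2 = 28 kHz / 2 = 14 kHz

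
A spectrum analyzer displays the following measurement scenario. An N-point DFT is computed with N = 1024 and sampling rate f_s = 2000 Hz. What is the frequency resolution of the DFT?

DFT frequency resolution = f_s / N
= 2000 / 1024 = 125/64 Hz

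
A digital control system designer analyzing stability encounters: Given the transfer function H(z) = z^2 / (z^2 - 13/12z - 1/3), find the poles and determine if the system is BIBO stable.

Poles are roots of the denominator: z^2 - 13/12z - 1/3 = 0.
Quadratic formula: z = [-(-13/12) +/- sqrt((-13/12)^2 - 4*(-1/3))] / 2
Discriminant = 169/144 + 4/3 = 361/144; sqrt = 19/12.
z = (13/12 +/- 19/12) / 2 => z = 4/3 or z = -1/4.
|p1| = 4/3, |p2| = 1/4.
For BIBO stability, all poles must lie inside the unit circle (|p| < 1).
System is UNSTABLE since at least one |p| >= 1.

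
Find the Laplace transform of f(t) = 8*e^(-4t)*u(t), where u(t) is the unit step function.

Standard Laplace transform pair:
e^(-at)*u(t) <-> 1/(s+a)
With a = 4: L{8*e^(-4t)*u(t)} = 8/(s+4), ROC: Re(s) > -4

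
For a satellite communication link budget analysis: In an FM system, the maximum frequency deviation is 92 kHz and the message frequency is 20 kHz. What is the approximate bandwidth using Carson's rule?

Carson's rule: BW = 2*(delta_f + f_m)
= 2*(92 + 20) kHz = 224 kHz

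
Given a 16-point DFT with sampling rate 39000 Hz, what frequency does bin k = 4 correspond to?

The frequency of DFT bin k is: f_k = k * f_s / N
f_4 = 4 * 39000 / 16 = 9750 Hz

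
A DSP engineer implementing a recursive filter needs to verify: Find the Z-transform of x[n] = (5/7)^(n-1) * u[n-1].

Time-shifting property: if X(z) = Z{x[n]}, then Z{x[n-d]} = z^(-d) * X(z)
X(z) = z/(z - 5/7) for x[n] = (5/7)^n * u[n]
Z{x[n-1]} = z^(-1) * z/(z - 5/7) = 1/(z - 5/7)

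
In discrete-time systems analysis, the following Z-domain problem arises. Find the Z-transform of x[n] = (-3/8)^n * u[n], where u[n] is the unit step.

The Z-transform of a^n * u[n] is z/(z-a) for |z| > |a|.
Here a = -3/8, so X(z) = z/(z - (-3/8)) = 8z/(8z + 3)
ROC: |z| > 3/8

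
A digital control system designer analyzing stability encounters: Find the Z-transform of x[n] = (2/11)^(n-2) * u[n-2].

Time-shifting property: if X(z) = Z{x[n]}, then Z{x[n-d]} = z^(-d) * X(z)
X(z) = z/(z - 2/11) for x[n] = (2/11)^n * u[n]
Z{x[n-2]} = z^(-2) * z/(z - 2/11) = z^(-1)/(z - 2/11)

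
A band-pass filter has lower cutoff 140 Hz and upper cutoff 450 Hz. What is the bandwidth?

Bandwidth = f_high - f_low
= 450 Hz - 140 Hz = 310 Hz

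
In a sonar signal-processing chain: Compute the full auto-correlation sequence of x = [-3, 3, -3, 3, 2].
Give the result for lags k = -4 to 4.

r_xx[k] = sum_m x[m]*x[m+k], indexed from 0, for k = -4 to 4:
  r_xx[-4] = x[4]*x[0] = -6
  r_xx[-3] = x[3]*x[0] + x[4]*x[1] = -3
  r_xx[-2] = x[2]*x[0] + x[3]*x[1] + x[4]*x[2] = 12
  r_xx[-1] = x[1]*x[0] + x[2]*x[1] + x[3]*x[2] + x[4]*x[3] = -21
  r_xx[0] = x[0]*x[0] + x[1]*x[1] + x[2]*x[2] + x[3]*x[3] + x[4]*x[4] = 40
  r_xx[1] = x[0]*x[1] + x[1]*x[2] + x[2]*x[3] + x[3]*x[4] = -21
  r_xx[2] = x[0]*x[2] + x[1]*x[3] + x[2]*x[4] = 12
  r_xx[3] = x[0]*x[3] + x[1]*x[4] = -3
  r_xx[4] = x[0]*x[4] = -6
r_xx = [-6, -3, 12, -21, 40, -21, 12, -3, -6]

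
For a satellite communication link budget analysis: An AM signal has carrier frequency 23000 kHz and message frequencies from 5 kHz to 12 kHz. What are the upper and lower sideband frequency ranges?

Upper sideband (USB) = fc + [fm_low, fm_high] = 23000 + [5, 12] = [23005, 23012] kHz
Lower sideband (LSB) = fc - [fm_high, fm_low] = 23000 - [12, 5] = [22988, 22995] kHz
Total occupied spectrum: 22988 kHz to 23012 kHz (plus carrier at 23000 kHz)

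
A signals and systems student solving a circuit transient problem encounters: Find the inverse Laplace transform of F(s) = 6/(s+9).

Standard pair: k/(s+a) <-> k*e^(-at)*u(t)
With k=6, a=9: f(t) = 6*e^(-9t)*u(t)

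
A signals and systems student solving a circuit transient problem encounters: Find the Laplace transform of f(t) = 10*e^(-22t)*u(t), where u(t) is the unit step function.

Standard Laplace transform pair:
e^(-at)*u(t) <-> 1/(s+a)
With a = 22: L{10*e^(-22t)*u(t)} = 10/(s+22), ROC: Re(s) > -22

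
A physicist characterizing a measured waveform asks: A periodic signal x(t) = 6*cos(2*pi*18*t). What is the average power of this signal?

Average power of A*cos(wt) is A^2/2.
P = 6^2 / 2 = 36/2 = 18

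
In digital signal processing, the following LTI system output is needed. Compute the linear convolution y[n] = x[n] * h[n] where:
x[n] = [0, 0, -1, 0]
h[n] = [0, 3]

y[n] = sum_k x[k]*h[n-k]. Output length = len(x) + len(h) - 1 = 4 + 2 - 1 = 5.
y[0] = 0*0 = 0
y[1] = 0*0 + 0*3 = 0
y[2] = -1*0 + 0*3 = 0
y[3] = 0*0 + -1*3 = -3
y[4] = 0*3 = 0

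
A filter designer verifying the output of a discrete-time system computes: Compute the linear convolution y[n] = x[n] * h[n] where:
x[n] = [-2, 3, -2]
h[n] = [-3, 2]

y[n] = sum_k x[k]*h[n-k]. Output length = len(x) + len(h) - 1 = 3 + 2 - 1 = 4.
y[0] = -2*-3 = 6
y[1] = 3*-3 + -2*2 = -13
y[2] = -2*-3 + 3*2 = 12
y[3] = -2*2 = -4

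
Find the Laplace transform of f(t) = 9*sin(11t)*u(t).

Standard pair: sin(wt)*u(t) <-> w/(s^2+w^2)
With w = 11: L{9*sin(11t)*u(t)} = 99/(s^2+121)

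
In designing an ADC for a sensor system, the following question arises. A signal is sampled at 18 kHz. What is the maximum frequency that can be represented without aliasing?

The maximum frequency that can be represented without aliasing
is the Nyquist frequency: f_max = f_s / 2 = 18 kHz / 2 = 9 kHz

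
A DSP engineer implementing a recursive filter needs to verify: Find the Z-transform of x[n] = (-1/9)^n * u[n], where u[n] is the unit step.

The Z-transform of a^n * u[n] is z/(z-a) for |z| > |a|.
Here a = -1/9, so X(z) = z/(z - (-1/9)) = 9z/(9z + 1)
ROC: |z| > 1/9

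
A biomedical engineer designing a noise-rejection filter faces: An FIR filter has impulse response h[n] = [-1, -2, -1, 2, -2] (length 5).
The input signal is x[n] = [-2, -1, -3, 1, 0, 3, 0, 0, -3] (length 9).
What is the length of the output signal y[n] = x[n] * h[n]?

For linear convolution, the output length is:
len(y) = len(x) + len(h) - 1 = 9 + 5 - 1 = 13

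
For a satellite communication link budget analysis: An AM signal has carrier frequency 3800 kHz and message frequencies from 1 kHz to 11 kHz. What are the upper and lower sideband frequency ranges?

Upper sideband (USB) = fc + [fm_low, fm_high] = 3800 + [1, 11] = [3801, 3811] kHz
Lower sideband (LSB) = fc - [fm_high, fm_low] = 3800 - [11, 1] = [3789, 3799] kHz
Total occupied spectrum: 3789 kHz to 3811 kHz (plus carrier at 3800 kHz)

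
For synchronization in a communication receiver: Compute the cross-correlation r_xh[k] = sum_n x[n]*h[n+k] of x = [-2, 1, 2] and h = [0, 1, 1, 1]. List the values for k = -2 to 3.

Both sequences indexed from 0 and zero outside their support.
Lags with overlap: k = -2 to 3.
  r_xh[-2] = x[2]*h[0] = 0
  r_xh[-1] = x[1]*h[0] + x[2]*h[1] = 2
  r_xh[0] = x[0]*h[0] + x[1]*h[1] + x[2]*h[2] = 3
  r_xh[1] = x[0]*h[1] + x[1]*h[2] + x[2]*h[3] = 1
  r_xh[2] = x[0]*h[2] + x[1]*h[3] = -1
  r_xh[3] = x[0]*h[3] = -2
r_xh = [0, 2, 3, 1, -1, -2] (for k = -2, ..., 3)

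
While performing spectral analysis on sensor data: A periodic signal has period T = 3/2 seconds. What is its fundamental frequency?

The fundamental frequency is the reciprocal of the period.
f = 1/T = 1/(3/2) = 2/3 Hz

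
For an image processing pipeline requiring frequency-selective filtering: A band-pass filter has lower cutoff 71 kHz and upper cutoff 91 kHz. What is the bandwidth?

Bandwidth = f_high - f_low
= 91 kHz - 71 kHz = 20 kHz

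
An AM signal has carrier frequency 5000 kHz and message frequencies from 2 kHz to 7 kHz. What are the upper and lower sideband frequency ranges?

Upper sideband (USB) = fc + [fm_low, fm_high] = 5000 + [2, 7] = [5002, 5007] kHz
Lower sideband (LSB) = fc - [fm_high, fm_low] = 5000 - [7, 2] = [4993, 4998] kHz
Total occupied spectrum: 4993 kHz to 5007 kHz (plus carrier at 5000 kHz)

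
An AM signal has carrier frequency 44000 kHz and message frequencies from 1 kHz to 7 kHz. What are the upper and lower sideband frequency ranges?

Upper sideband (USB) = fc + [fm_low, fm_high] = 44000 + [1, 7] = [44001, 44007] kHz
Lower sideband (LSB) = fc - [fm_high, fm_low] = 44000 - [7, 1] = [43993, 43999] kHz
Total occupied spectrum: 43993 kHz to 44007 kHz (plus carrier at 44000 kHz)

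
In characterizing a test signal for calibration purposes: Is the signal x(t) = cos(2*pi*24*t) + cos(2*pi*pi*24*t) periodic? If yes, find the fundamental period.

f1 = 24 Hz, f2 = 24*pi Hz
Ratio f2/f1 = pi, which is irrational.
Since the frequency ratio is irrational, no common period exists.
The signal is not periodic.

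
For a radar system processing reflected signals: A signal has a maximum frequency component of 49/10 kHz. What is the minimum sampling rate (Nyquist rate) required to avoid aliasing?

By the Nyquist-Shannon sampling theorem,
the minimum sampling rate (Nyquist rate) must be at least 2 * f_max.
Nyquist rate = 2 * 49/10 kHz = 49/5 kHz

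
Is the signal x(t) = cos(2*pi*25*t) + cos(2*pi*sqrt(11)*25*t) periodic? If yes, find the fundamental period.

f1 = 25 Hz, f2 = 25*sqrt(11) Hz
Ratio f2/f1 = sqrt(11), which is irrational.
Since the frequency ratio is irrational, no common period exists.
The signal is not periodic.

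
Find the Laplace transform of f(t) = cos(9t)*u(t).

Standard pair: cos(wt)*u(t) <-> s/(s^2+w^2)
With w = 9: L{cos(9t)*u(t)} = s/(s^2+81)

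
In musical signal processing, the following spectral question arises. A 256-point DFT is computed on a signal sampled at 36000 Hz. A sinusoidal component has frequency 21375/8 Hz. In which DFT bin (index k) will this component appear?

DFT frequency resolution = f_s/N = 36000/256 = 1125/8 Hz
Bin index k = f_signal / resolution = 21375/8 / 1125/8 = 19
The signal frequency 21375/8 Hz falls in DFT bin k = 19.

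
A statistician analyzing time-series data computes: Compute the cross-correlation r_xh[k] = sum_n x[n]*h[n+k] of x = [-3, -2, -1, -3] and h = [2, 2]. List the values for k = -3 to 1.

Both sequences indexed from 0 and zero outside their support.
Lags with overlap: k = -3 to 1.
  r_xh[-3] = x[3]*h[0] = -6
  r_xh[-2] = x[2]*h[0] + x[3]*h[1] = -8
  r_xh[-1] = x[1]*h[0] + x[2]*h[1] = -6
  r_xh[0] = x[0]*h[0] + x[1]*h[1] = -10
  r_xh[1] = x[0]*h[1] = -6
r_xh = [-6, -8, -6, -10, -6] (for k = -3, ..., 1)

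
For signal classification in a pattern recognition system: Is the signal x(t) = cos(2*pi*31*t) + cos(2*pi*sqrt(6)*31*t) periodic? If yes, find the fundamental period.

f1 = 31 Hz, f2 = 31*sqrt(6) Hz
Ratio f2/f1 = sqrt(6), which is irrational.
Since the frequency ratio is irrational, no common period exists.
The signal is not periodic.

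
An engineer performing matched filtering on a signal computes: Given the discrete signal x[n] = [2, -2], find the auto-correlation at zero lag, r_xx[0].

The auto-correlation at zero lag r_xx[0] equals the signal energy.
r_xx[0] = sum of x[n]^2 = 2^2 + (-2)^2
= 4 + 4 = 8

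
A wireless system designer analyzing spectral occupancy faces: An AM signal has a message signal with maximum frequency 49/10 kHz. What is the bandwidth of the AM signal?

In AM (double-sideband), the bandwidth is twice the message frequency.
BW = 2 * f_m = 2 * 49/10 kHz = 49/5 kHz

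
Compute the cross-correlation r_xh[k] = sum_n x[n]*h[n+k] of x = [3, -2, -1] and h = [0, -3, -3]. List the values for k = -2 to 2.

Both sequences indexed from 0 and zero outside their support.
Lags with overlap: k = -2 to 2.
  r_xh[-2] = x[2]*h[0] = 0
  r_xh[-1] = x[1]*h[0] + x[2]*h[1] = 3
  r_xh[0] = x[0]*h[0] + x[1]*h[1] + x[2]*h[2] = 9
  r_xh[1] = x[0]*h[1] + x[1]*h[2] = -3
  r_xh[2] = x[0]*h[2] = -9
r_xh = [0, 3, 9, -3, -9] (for k = -2, ..., 2)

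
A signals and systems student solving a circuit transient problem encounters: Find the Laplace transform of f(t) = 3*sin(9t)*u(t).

Standard pair: sin(wt)*u(t) <-> w/(s^2+w^2)
With w = 9: L{3*sin(9t)*u(t)} = 27/(s^2+81)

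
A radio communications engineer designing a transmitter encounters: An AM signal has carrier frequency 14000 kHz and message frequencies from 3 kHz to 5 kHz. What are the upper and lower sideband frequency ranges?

Upper sideband (USB) = fc + [fm_low, fm_high] = 14000 + [3, 5] = [14003, 14005] kHz
Lower sideband (LSB) = fc - [fm_high, fm_low] = 14000 - [5, 3] = [13995, 13997] kHz
Total occupied spectrum: 13995 kHz to 14005 kHz (plus carrier at 14000 kHz)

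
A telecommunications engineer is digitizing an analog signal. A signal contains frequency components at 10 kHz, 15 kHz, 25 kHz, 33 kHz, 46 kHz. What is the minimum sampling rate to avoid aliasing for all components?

The highest frequency component is f_max = 46 kHz.
Nyquist rate = 2 * f_max = 2 * 46 kHz = 92 kHz.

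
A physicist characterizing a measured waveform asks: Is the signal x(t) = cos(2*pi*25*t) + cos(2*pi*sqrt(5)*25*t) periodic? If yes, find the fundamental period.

f1 = 25 Hz, f2 = 25*sqrt(5) Hz
Ratio f2/f1 = sqrt(5), which is irrational.
Since the frequency ratio is irrational, no common period exists.
The signal is not periodic.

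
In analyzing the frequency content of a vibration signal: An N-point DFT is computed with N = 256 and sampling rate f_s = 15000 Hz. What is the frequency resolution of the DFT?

DFT frequency resolution = f_s / N
= 15000 / 256 = 1875/32 Hz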